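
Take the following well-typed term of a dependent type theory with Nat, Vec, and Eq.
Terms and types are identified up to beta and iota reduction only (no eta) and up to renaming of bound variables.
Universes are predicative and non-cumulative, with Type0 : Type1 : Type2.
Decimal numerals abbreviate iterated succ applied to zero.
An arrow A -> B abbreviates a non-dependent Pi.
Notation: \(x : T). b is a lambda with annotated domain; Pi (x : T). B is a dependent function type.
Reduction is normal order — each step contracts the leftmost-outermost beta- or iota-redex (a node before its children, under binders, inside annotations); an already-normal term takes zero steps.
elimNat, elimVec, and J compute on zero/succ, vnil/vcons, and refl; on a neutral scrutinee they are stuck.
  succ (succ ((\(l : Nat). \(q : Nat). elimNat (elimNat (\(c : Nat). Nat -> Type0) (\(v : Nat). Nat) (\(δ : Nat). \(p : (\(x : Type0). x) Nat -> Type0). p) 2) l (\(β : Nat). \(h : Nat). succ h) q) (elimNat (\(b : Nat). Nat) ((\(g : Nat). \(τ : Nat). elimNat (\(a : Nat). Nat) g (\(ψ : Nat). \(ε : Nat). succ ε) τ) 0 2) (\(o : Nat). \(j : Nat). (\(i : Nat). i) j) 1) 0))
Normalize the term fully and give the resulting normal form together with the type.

resulting normal form:
  4
inferred type:
  Nat


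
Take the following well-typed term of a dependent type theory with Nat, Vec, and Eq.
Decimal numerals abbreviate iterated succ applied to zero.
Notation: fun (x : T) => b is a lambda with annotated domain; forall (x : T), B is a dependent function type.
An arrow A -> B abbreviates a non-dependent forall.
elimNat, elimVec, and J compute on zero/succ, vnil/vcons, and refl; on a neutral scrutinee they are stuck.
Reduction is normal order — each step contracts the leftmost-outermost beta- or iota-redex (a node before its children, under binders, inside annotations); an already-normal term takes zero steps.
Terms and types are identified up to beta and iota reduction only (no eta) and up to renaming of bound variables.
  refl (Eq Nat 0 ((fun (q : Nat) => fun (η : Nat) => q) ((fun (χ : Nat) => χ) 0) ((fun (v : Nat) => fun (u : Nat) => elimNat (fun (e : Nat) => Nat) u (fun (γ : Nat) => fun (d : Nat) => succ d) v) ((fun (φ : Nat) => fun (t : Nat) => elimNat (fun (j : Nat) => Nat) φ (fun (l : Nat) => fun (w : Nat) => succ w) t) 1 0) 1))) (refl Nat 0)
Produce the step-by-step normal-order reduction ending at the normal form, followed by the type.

normal-order reduction:
  refl (Eq Nat 0 ((fun (q : Nat) => fun (η : Nat) => q) ((fun (χ : Nat) => χ) 0) ((fun (v : Nat) => fun (u : Nat) => elimNat (fun (e : Nat) => Nat) u (fun (γ : Nat) => fun (d : Nat) => succ d) v) ((fun (φ : Nat) => fun (t : Nat) => elimNat (fun (j : Nat) => Nat) φ (fun (l : Nat) => fun (w : Nat) => succ w) t) 1 0) 1))) (refl Nat 0)
  ~> refl (Eq Nat 0 ((fun (q : Nat) => (fun (η : Nat) => η) 0) ((fun (χ : Nat) => fun (v : Nat) => elimNat (fun (u : Nat) => Nat) v (fun (e : Nat) => fun (γ : Nat) => succ γ) χ) ((fun (d : Nat) => fun (φ : Nat) => elimNat (fun (t : Nat) => Nat) d (fun (j : Nat) => fun (l : Nat) => succ l) φ) 1 0) 1))) (refl Nat 0)
  ~> refl (Eq Nat 0 ((fun (q : Nat) => q) 0)) (refl Nat 0)
  ~> refl (Eq Nat 0 0) (refl Nat 0)
type:
  Eq (Eq Nat 0 0) (refl Nat 0) (refl Nat 0)


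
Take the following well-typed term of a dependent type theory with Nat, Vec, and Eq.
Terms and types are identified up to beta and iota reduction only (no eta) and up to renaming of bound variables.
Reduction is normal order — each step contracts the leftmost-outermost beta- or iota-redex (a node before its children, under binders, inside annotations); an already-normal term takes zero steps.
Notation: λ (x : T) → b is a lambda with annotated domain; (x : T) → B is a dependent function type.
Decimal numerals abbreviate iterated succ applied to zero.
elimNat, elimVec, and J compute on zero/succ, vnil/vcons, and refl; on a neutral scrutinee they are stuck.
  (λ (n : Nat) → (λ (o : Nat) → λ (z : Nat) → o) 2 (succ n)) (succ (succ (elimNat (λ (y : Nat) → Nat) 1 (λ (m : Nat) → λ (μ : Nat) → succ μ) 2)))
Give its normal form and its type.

reduced normal form:
  2
the term's type:
  Nat
observation: 3 normal-order steps normalize the term, beginning with a beta-redex.


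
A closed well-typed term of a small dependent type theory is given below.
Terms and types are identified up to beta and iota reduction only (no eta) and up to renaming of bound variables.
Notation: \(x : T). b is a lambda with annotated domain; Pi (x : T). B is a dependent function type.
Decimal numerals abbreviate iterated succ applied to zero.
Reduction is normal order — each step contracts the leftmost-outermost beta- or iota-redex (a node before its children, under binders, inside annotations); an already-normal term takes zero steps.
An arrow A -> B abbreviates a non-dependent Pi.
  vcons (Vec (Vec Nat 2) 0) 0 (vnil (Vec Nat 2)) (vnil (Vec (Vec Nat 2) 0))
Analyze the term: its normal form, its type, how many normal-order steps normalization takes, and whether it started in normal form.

resulting normal form:
  vcons (Vec (Vec Nat 2) 0) 0 (vnil (Vec Nat 2)) (vnil (Vec (Vec Nat 2) 0))
the term's type:
  Vec (Vec (Vec Nat 2) 0) 1
reduction steps (normal order): 0
term was already normal: yes


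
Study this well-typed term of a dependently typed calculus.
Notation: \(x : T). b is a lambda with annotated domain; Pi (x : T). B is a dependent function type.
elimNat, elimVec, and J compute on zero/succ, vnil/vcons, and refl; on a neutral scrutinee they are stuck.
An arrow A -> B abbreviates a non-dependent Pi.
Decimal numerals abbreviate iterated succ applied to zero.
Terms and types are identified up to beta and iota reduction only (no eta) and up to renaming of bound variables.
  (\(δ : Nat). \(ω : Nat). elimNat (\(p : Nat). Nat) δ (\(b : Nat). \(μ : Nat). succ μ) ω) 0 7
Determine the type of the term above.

inferred type:
  Nat


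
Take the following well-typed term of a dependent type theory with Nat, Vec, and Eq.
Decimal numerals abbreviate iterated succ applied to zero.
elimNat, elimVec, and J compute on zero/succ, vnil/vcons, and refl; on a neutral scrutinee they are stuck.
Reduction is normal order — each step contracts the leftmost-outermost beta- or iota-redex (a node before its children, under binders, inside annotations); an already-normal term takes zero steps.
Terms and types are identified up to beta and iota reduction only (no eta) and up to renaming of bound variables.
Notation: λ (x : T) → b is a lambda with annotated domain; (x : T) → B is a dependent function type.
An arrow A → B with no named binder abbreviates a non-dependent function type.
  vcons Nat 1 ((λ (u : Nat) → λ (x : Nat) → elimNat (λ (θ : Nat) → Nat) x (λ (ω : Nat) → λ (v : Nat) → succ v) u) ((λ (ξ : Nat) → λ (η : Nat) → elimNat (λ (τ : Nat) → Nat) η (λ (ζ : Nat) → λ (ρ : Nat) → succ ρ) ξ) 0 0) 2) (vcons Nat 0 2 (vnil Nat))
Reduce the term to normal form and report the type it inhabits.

normal form:
  vcons Nat 1 2 (vcons Nat 0 2 (vnil Nat))
the term's type:
  Vec Nat 2
observation: the leftmost-outermost redex is a beta-redex, and normalization takes 6 steps.


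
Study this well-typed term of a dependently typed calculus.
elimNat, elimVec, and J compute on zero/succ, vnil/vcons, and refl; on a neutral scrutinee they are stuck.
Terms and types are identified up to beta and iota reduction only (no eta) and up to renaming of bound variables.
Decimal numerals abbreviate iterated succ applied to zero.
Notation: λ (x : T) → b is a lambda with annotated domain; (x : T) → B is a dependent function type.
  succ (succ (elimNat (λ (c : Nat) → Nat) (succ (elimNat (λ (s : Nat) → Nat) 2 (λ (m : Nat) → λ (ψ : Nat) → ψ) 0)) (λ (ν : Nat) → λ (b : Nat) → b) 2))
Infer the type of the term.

inferred type:
  Nat


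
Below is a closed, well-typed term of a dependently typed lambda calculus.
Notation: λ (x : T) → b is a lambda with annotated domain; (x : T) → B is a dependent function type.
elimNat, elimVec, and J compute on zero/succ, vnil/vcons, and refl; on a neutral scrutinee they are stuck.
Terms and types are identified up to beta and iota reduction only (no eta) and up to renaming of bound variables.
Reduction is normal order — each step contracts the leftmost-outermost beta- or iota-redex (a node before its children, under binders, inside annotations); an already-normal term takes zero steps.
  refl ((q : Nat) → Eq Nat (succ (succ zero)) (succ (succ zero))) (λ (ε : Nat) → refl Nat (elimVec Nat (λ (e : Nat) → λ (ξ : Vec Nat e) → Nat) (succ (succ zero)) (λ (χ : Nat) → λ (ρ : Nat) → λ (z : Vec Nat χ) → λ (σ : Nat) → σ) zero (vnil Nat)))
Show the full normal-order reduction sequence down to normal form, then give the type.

normal-order reduction:
  refl ((q : Nat) → Eq Nat (succ (succ zero)) (succ (succ zero))) (λ (ε : Nat) → refl Nat (elimVec Nat (λ (e : Nat) → λ (ξ : Vec Nat e) → Nat) (succ (succ zero)) (λ (χ : Nat) → λ (ρ : Nat) → λ (z : Vec Nat χ) → λ (σ : Nat) → σ) zero (vnil Nat)))
  ~> refl ((q : Nat) → Eq Nat (succ (succ zero)) (succ (succ zero))) (λ (ε : Nat) → refl Nat (succ (succ zero)))
inferred type:
  Eq ((q : Nat) → Eq Nat (succ (succ zero)) (succ (succ zero))) (λ (ε : Nat) → refl Nat (succ (succ zero))) (λ (e : Nat) → refl Nat (succ (succ zero)))


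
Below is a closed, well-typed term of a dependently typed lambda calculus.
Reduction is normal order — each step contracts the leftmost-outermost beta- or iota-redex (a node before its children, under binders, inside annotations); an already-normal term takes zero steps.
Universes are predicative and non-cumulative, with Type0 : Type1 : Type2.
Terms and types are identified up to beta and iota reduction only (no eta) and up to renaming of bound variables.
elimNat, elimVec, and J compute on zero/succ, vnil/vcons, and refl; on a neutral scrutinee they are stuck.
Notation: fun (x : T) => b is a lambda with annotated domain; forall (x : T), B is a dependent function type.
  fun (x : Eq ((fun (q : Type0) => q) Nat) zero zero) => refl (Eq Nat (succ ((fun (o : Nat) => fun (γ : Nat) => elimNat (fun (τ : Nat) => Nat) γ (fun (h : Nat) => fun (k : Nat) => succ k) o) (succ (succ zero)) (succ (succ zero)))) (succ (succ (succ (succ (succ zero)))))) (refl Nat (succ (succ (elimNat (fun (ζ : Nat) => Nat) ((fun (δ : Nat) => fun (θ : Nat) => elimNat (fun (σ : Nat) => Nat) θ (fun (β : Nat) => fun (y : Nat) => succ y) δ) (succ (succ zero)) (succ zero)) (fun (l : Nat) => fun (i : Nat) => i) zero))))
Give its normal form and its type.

reduced normal form:
  fun (x : Eq Nat zero zero) => refl (Eq Nat (succ (succ (succ (succ (succ zero))))) (succ (succ (succ (succ (succ zero)))))) (refl Nat (succ (succ (succ (succ (succ zero))))))
type:
  forall (x : Eq Nat zero zero), Eq (Eq Nat (succ (succ (succ (succ (succ zero))))) (succ (succ (succ (succ (succ zero)))))) (refl Nat (succ (succ (succ (succ (succ zero)))))) (refl Nat (succ (succ (succ (succ (succ zero))))))


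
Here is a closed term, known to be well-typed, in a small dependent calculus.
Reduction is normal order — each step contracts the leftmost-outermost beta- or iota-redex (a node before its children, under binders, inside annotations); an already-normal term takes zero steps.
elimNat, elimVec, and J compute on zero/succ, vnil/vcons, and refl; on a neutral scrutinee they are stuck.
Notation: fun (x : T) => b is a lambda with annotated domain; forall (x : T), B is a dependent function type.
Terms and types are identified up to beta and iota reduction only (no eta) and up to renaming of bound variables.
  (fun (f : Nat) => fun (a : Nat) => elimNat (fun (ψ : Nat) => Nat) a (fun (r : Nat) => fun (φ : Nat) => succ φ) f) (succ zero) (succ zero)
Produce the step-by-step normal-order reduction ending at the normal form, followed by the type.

normal-order reduction sequence:
  (fun (f : Nat) => fun (a : Nat) => elimNat (fun (ψ : Nat) => Nat) a (fun (r : Nat) => fun (φ : Nat) => succ φ) f) (succ zero) (succ zero)
  ~> (fun (f : Nat) => elimNat (fun (a : Nat) => Nat) f (fun (ψ : Nat) => fun (r : Nat) => succ r) (succ zero)) (succ zero)
  ~> elimNat (fun (f : Nat) => Nat) (succ zero) (fun (a : Nat) => fun (ψ : Nat) => succ ψ) (succ zero)
  ~> (fun (f : Nat) => fun (a : Nat) => succ a) zero (elimNat (fun (ψ : Nat) => Nat) (succ zero) (fun (r : Nat) => fun (φ : Nat) => succ φ) zero)
  ~> (fun (f : Nat) => succ f) (elimNat (fun (a : Nat) => Nat) (succ zero) (fun (ψ : Nat) => fun (r : Nat) => succ r) zero)
  ~> succ (elimNat (fun (f : Nat) => Nat) (succ zero) (fun (a : Nat) => fun (ψ : Nat) => succ ψ) zero)
  ~> succ (succ zero)
type:
  Nat


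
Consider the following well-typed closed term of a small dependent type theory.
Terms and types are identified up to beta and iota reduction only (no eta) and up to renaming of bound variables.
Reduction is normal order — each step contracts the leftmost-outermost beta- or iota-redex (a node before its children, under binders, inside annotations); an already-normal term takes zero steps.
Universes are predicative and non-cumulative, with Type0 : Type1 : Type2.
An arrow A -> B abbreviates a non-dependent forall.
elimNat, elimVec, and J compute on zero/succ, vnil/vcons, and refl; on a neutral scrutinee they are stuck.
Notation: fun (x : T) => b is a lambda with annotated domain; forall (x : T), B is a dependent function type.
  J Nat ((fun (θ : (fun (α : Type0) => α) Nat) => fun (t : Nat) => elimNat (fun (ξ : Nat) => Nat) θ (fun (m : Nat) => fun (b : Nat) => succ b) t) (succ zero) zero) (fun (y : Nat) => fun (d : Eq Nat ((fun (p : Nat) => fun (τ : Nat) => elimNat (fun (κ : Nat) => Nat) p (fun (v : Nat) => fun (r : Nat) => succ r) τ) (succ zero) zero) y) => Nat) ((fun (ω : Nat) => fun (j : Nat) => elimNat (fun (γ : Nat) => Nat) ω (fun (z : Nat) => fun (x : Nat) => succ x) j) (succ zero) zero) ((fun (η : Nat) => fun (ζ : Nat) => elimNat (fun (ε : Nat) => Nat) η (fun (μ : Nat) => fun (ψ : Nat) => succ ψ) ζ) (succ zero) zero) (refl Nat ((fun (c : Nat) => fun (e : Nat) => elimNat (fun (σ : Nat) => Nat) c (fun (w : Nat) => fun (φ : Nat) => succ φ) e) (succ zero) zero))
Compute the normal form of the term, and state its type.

resulting normal form:
  succ zero
inferred type:
  Nat


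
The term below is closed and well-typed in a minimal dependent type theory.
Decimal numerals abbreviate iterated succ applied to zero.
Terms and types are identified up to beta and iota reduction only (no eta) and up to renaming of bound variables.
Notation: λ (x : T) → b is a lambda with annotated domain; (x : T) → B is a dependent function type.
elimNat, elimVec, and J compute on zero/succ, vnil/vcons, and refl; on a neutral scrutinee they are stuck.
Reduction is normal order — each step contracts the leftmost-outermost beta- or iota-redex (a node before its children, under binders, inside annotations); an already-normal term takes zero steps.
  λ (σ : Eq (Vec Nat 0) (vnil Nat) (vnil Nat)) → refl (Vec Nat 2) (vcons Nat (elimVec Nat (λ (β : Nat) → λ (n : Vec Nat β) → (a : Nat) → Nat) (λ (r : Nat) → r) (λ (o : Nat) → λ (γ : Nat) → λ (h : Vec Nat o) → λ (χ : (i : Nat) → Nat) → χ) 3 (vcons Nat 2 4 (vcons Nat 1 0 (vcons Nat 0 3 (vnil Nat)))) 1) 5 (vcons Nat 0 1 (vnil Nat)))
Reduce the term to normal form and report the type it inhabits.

resulting normal form:
  λ (σ : Eq (Vec Nat 0) (vnil Nat) (vnil Nat)) → refl (Vec Nat 2) (vcons Nat 1 5 (vcons Nat 0 1 (vnil Nat)))
the term's type:
  (σ : Eq (Vec Nat 0) (vnil Nat) (vnil Nat)) → Eq (Vec Nat 2) (vcons Nat 1 5 (vcons Nat 0 1 (vnil Nat))) (vcons Nat 1 5 (vcons Nat 0 1 (vnil Nat)))
observation: 17 normal-order steps separate the term from its normal form.


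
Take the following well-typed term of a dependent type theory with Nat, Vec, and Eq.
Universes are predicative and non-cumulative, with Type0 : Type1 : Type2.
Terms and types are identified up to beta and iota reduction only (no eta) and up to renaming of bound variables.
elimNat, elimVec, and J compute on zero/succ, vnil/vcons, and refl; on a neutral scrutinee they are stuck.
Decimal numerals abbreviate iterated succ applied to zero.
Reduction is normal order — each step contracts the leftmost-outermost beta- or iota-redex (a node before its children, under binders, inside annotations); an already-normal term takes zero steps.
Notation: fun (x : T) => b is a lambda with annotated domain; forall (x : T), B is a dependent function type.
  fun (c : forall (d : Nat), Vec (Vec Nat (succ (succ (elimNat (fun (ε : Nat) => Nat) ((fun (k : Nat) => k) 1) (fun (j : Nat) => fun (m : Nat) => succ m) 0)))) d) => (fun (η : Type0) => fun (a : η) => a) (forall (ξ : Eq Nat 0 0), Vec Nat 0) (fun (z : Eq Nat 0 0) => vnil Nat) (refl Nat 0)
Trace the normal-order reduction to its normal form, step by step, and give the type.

reduction (normal order):
  fun (c : forall (d : Nat), Vec (Vec Nat (succ (succ (elimNat (fun (ε : Nat) => Nat) ((fun (k : Nat) => k) 1) (fun (j : Nat) => fun (m : Nat) => succ m) 0)))) d) => (fun (η : Type0) => fun (a : η) => a) (forall (ξ : Eq Nat 0 0), Vec Nat 0) (fun (z : Eq Nat 0 0) => vnil Nat) (refl Nat 0)
  ~> fun (c : forall (d : Nat), Vec (Vec Nat (succ (succ ((fun (ε : Nat) => ε) 1)))) d) => (fun (k : Type0) => fun (j : k) => j) (forall (m : Eq Nat 0 0), Vec Nat 0) (fun (η : Eq Nat 0 0) => vnil Nat) (refl Nat 0)
  ~> fun (c : forall (d : Nat), Vec (Vec Nat 3) d) => (fun (ε : Type0) => fun (k : ε) => k) (forall (j : Eq Nat 0 0), Vec Nat 0) (fun (m : Eq Nat 0 0) => vnil Nat) (refl Nat 0)
  ~> fun (c : forall (d : Nat), Vec (Vec Nat 3) d) => (fun (ε : forall (k : Eq Nat 0 0), Vec Nat 0) => ε) (fun (j : Eq Nat 0 0) => vnil Nat) (refl Nat 0)
  ~> fun (c : forall (d : Nat), Vec (Vec Nat 3) d) => (fun (ε : Eq Nat 0 0) => vnil Nat) (refl Nat 0)
  ~> fun (c : forall (d : Nat), Vec (Vec Nat 3) d) => vnil Nat
the term's type:
  forall (c : forall (d : Nat), Vec (Vec Nat 3) d), Vec Nat 0


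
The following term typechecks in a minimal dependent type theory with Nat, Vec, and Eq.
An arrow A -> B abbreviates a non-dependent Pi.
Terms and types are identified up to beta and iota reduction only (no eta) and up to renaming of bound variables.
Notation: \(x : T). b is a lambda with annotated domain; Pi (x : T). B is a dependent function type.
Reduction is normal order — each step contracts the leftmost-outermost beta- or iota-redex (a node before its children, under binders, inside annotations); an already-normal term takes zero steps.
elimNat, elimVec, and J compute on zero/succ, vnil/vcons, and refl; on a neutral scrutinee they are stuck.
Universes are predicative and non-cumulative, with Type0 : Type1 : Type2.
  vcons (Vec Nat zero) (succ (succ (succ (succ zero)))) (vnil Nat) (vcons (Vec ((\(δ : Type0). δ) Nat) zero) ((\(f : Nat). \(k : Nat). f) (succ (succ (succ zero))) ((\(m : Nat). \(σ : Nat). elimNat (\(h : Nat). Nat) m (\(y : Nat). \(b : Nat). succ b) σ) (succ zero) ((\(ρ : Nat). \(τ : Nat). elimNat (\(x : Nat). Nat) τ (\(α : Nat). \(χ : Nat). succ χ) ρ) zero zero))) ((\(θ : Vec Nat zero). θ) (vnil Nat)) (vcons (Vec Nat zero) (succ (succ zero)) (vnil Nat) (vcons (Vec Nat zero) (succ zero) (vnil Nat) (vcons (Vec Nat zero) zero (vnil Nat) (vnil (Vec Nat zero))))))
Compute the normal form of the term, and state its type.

reduced normal form:
  vcons (Vec Nat zero) (succ (succ (succ (succ zero)))) (vnil Nat) (vcons (Vec Nat zero) (succ (succ (succ zero))) (vnil Nat) (vcons (Vec Nat zero) (succ (succ zero)) (vnil Nat) (vcons (Vec Nat zero) (succ zero) (vnil Nat) (vcons (Vec Nat zero) zero (vnil Nat) (vnil (Vec Nat zero))))))
inferred type:
  Vec (Vec Nat zero) (succ (succ (succ (succ (succ zero)))))
observation: 4 normal-order steps normalize the term, beginning with a beta-redex.


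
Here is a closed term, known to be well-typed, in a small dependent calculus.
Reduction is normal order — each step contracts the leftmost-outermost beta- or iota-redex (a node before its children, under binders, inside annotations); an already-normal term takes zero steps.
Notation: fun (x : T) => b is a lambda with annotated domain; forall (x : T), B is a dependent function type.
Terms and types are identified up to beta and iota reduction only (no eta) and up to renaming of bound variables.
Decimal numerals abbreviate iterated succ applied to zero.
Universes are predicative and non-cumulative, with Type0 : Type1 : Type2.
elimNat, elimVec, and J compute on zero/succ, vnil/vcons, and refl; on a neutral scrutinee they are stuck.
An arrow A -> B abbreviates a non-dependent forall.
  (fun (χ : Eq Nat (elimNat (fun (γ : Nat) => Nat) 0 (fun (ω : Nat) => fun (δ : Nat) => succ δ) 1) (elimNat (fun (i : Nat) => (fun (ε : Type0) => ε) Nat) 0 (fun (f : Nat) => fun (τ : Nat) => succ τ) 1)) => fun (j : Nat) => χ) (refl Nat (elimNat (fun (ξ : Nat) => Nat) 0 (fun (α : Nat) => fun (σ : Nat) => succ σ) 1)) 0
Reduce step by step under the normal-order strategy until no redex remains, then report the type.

normal-order reduction sequence:
  (fun (χ : Eq Nat (elimNat (fun (γ : Nat) => Nat) 0 (fun (ω : Nat) => fun (δ : Nat) => succ δ) 1) (elimNat (fun (i : Nat) => (fun (ε : Type0) => ε) Nat) 0 (fun (f : Nat) => fun (τ : Nat) => succ τ) 1)) => fun (j : Nat) => χ) (refl Nat (elimNat (fun (ξ : Nat) => Nat) 0 (fun (α : Nat) => fun (σ : Nat) => succ σ) 1)) 0
  ~> (fun (χ : Nat) => refl Nat (elimNat (fun (γ : Nat) => Nat) 0 (fun (ω : Nat) => fun (δ : Nat) => succ δ) 1)) 0
  ~> refl Nat (elimNat (fun (χ : Nat) => Nat) 0 (fun (γ : Nat) => fun (ω : Nat) => succ ω) 1)
  ~> refl Nat ((fun (χ : Nat) => fun (γ : Nat) => succ γ) 0 (elimNat (fun (ω : Nat) => Nat) 0 (fun (δ : Nat) => fun (i : Nat) => succ i) 0))
  ~> refl Nat ((fun (χ : Nat) => succ χ) (elimNat (fun (γ : Nat) => Nat) 0 (fun (ω : Nat) => fun (δ : Nat) => succ δ) 0))
  ~> refl Nat (succ (elimNat (fun (χ : Nat) => Nat) 0 (fun (γ : Nat) => fun (ω : Nat) => succ ω) 0))
  ~> refl Nat 1
the term's type:
  Eq Nat 1 1


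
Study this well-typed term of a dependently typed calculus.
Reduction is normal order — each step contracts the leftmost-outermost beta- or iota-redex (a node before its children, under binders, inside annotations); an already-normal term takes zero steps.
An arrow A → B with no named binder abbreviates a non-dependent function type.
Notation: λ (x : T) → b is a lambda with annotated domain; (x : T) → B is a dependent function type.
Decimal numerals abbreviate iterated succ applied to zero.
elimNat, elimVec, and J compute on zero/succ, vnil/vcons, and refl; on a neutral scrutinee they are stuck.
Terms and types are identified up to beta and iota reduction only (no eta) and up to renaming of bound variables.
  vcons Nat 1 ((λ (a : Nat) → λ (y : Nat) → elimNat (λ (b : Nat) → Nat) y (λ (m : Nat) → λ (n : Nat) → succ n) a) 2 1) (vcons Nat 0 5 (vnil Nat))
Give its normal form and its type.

normal form:
  vcons Nat 1 3 (vcons Nat 0 5 (vnil Nat))
inferred type:
  Vec Nat 2
observation: the leftmost-outermost redex is a beta-redex, and normalization takes 9 steps.


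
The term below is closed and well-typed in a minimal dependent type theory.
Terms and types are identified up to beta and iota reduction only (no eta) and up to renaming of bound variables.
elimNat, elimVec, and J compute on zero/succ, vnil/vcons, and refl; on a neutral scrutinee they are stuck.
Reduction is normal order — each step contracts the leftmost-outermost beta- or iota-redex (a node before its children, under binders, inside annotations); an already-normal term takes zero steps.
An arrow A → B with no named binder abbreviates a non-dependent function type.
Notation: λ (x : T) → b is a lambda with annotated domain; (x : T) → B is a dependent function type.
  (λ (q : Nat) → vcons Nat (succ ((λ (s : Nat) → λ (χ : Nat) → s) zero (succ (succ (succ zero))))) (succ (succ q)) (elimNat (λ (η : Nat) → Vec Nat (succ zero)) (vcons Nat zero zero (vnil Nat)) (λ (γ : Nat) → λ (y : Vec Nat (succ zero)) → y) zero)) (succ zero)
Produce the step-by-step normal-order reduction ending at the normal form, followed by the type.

reduction (normal order):
  (λ (q : Nat) → vcons Nat (succ ((λ (s : Nat) → λ (χ : Nat) → s) zero (succ (succ (succ zero))))) (succ (succ q)) (elimNat (λ (η : Nat) → Vec Nat (succ zero)) (vcons Nat zero zero (vnil Nat)) (λ (γ : Nat) → λ (y : Vec Nat (succ zero)) → y) zero)) (succ zero)
  ~> vcons Nat (succ ((λ (q : Nat) → λ (s : Nat) → q) zero (succ (succ (succ zero))))) (succ (succ (succ zero))) (elimNat (λ (χ : Nat) → Vec Nat (succ zero)) (vcons Nat zero zero (vnil Nat)) (λ (η : Nat) → λ (γ : Vec Nat (succ zero)) → γ) zero)
  ~> vcons Nat (succ ((λ (q : Nat) → zero) (succ (succ (succ zero))))) (succ (succ (succ zero))) (elimNat (λ (s : Nat) → Vec Nat (succ zero)) (vcons Nat zero zero (vnil Nat)) (λ (χ : Nat) → λ (η : Vec Nat (succ zero)) → η) zero)
  ~> vcons Nat (succ zero) (succ (succ (succ zero))) (elimNat (λ (q : Nat) → Vec Nat (succ zero)) (vcons Nat zero zero (vnil Nat)) (λ (s : Nat) → λ (χ : Vec Nat (succ zero)) → χ) zero)
  ~> vcons Nat (succ zero) (succ (succ (succ zero))) (vcons Nat zero zero (vnil Nat))
type:
  Vec Nat (succ (succ zero))


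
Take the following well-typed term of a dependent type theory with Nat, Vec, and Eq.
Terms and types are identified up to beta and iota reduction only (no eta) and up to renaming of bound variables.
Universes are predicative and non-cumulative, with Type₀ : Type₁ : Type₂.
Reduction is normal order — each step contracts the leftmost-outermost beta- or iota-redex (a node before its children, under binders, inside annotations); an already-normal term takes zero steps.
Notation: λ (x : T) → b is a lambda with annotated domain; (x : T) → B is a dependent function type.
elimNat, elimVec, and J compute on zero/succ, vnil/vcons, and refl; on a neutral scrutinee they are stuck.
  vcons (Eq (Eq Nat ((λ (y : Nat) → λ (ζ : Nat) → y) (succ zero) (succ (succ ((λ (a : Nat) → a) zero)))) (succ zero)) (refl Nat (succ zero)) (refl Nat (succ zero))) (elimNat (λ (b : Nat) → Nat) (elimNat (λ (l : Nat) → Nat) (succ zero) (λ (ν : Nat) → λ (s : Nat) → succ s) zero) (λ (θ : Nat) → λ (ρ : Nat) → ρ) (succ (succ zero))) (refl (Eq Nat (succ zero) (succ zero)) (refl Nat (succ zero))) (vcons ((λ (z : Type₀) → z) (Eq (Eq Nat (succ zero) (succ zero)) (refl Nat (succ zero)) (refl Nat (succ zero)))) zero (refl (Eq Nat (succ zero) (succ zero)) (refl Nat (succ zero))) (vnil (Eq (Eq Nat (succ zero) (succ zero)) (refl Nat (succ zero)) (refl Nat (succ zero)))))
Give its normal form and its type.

normal form:
  vcons (Eq (Eq Nat (succ zero) (succ zero)) (refl Nat (succ zero)) (refl Nat (succ zero))) (succ zero) (refl (Eq Nat (succ zero) (succ zero)) (refl Nat (succ zero))) (vcons (Eq (Eq Nat (succ zero) (succ zero)) (refl Nat (succ zero)) (refl Nat (succ zero))) zero (refl (Eq Nat (succ zero) (succ zero)) (refl Nat (succ zero))) (vnil (Eq (Eq Nat (succ zero) (succ zero)) (refl Nat (succ zero)) (refl Nat (succ zero)))))
the term's type:
  Vec (Eq (Eq Nat (succ zero) (succ zero)) (refl Nat (succ zero)) (refl Nat (succ zero))) (succ (succ zero))


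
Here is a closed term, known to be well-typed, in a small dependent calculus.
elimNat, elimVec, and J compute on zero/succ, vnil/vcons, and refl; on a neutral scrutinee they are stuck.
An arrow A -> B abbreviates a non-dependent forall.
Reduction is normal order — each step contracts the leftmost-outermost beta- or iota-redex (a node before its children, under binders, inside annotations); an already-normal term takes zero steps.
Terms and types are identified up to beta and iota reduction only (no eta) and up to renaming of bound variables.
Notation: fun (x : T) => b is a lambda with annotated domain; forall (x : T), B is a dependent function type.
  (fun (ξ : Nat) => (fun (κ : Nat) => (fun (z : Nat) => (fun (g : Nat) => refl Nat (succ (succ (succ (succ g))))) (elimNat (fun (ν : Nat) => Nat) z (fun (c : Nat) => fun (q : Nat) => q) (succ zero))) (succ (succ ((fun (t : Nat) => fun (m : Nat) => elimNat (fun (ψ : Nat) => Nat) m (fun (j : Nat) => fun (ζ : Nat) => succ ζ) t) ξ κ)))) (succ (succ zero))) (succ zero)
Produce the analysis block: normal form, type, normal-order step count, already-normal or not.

reduced normal form:
  refl Nat (succ (succ (succ (succ (succ (succ (succ (succ (succ zero)))))))))
inferred type:
  Eq Nat (succ (succ (succ (succ (succ (succ (succ (succ (succ zero))))))))) (succ (succ (succ (succ (succ (succ (succ (succ (succ zero)))))))))
steps to reach normal form (normal order): 14
started in normal form: no
first contracted redex: a beta-redex


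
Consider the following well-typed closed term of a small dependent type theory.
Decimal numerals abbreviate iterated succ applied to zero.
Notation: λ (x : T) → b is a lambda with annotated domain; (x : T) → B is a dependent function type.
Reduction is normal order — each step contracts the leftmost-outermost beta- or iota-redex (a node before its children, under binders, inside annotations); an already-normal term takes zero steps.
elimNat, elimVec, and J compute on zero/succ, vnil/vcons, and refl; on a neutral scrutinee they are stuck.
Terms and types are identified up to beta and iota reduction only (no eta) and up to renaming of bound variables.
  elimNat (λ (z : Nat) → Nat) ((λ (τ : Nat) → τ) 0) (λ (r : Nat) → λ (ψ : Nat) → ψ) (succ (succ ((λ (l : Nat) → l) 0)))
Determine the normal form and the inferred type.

reduced normal form:
  0
type:
  Nat


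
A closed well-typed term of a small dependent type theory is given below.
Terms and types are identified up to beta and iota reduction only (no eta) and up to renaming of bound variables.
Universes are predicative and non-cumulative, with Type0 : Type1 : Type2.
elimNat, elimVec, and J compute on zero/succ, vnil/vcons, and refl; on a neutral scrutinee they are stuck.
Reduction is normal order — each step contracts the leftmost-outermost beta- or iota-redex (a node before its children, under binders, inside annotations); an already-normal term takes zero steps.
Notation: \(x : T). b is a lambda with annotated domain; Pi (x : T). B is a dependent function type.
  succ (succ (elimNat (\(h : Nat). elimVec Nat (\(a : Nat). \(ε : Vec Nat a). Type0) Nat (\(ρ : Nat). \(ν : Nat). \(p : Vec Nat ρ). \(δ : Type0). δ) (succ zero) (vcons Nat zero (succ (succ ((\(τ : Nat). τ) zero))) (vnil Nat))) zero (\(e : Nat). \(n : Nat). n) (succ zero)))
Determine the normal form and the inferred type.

resulting normal form:
  succ (succ zero)
inferred type:
  Nat


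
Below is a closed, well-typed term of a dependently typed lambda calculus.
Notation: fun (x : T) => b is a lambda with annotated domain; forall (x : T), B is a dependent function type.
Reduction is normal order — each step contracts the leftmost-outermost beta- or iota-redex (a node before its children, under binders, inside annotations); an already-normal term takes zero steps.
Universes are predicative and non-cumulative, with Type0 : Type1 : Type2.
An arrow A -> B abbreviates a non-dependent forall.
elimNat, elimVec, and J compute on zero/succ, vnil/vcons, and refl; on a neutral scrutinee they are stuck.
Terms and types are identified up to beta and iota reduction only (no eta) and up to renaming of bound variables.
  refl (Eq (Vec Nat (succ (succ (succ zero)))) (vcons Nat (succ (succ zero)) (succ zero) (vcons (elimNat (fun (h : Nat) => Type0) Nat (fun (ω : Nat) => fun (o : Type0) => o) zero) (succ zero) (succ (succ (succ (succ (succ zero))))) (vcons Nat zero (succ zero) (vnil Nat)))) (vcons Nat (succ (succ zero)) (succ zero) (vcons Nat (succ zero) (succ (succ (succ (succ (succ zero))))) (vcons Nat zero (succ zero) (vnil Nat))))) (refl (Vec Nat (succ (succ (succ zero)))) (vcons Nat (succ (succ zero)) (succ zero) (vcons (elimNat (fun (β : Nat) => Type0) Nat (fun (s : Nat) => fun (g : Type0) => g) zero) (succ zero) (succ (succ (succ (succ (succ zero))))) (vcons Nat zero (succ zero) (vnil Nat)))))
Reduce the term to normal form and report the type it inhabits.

reduced normal form:
  refl (Eq (Vec Nat (succ (succ (succ zero)))) (vcons Nat (succ (succ zero)) (succ zero) (vcons Nat (succ zero) (succ (succ (succ (succ (succ zero))))) (vcons Nat zero (succ zero) (vnil Nat)))) (vcons Nat (succ (succ zero)) (succ zero) (vcons Nat (succ zero) (succ (succ (succ (succ (succ zero))))) (vcons Nat zero (succ zero) (vnil Nat))))) (refl (Vec Nat (succ (succ (succ zero)))) (vcons Nat (succ (succ zero)) (succ zero) (vcons Nat (succ zero) (succ (succ (succ (succ (succ zero))))) (vcons Nat zero (succ zero) (vnil Nat)))))
the term's type:
  Eq (Eq (Vec Nat (succ (succ (succ zero)))) (vcons Nat (succ (succ zero)) (succ zero) (vcons Nat (succ zero) (succ (succ (succ (succ (succ zero))))) (vcons Nat zero (succ zero) (vnil Nat)))) (vcons Nat (succ (succ zero)) (succ zero) (vcons Nat (succ zero) (succ (succ (succ (succ (succ zero))))) (vcons Nat zero (succ zero) (vnil Nat))))) (refl (Vec Nat (succ (succ (succ zero)))) (vcons Nat (succ (succ zero)) (succ zero) (vcons Nat (succ zero) (succ (succ (succ (succ (succ zero))))) (vcons Nat zero (succ zero) (vnil Nat))))) (refl (Vec Nat (succ (succ (succ zero)))) (vcons Nat (succ (succ zero)) (succ zero) (vcons Nat (succ zero) (succ (succ (succ (succ (succ zero))))) (vcons Nat zero (succ zero) (vnil Nat)))))
observation: 2 normal-order steps separate the term from its normal form.


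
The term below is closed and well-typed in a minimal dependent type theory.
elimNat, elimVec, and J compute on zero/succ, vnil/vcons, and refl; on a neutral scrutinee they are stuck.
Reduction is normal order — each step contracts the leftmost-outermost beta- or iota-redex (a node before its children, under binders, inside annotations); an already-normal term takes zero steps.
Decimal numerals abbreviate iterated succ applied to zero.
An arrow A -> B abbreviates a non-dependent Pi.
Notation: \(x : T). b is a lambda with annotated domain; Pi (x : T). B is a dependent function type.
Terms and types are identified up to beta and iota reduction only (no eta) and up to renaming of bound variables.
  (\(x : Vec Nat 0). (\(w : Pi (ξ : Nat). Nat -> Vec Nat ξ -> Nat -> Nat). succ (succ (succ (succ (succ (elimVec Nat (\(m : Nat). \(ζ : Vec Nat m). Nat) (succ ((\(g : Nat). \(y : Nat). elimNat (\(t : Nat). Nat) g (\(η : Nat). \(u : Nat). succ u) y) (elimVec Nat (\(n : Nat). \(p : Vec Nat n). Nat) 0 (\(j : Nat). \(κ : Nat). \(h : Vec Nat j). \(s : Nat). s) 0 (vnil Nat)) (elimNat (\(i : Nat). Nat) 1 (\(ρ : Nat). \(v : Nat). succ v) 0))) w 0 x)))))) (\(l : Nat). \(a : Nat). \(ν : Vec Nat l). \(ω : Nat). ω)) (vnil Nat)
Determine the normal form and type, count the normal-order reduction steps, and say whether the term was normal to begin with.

resulting normal form:
  7
inferred type:
  Nat
steps to reach normal form (normal order): 11
already normal: no
first contracted redex: a beta-redex


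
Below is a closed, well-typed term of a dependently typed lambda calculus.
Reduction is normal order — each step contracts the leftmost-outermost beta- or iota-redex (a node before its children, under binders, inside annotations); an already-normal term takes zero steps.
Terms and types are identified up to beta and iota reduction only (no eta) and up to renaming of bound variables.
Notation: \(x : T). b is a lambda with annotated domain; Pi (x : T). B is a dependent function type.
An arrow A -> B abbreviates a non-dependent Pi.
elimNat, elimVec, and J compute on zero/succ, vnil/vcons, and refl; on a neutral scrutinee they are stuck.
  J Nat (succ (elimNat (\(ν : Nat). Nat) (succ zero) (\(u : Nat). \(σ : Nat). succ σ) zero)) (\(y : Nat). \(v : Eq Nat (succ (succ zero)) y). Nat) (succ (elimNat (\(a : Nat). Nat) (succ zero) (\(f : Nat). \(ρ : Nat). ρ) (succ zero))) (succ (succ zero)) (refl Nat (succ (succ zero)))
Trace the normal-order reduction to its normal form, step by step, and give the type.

normal-order reduction:
  J Nat (succ (elimNat (\(ν : Nat). Nat) (succ zero) (\(u : Nat). \(σ : Nat). succ σ) zero)) (\(y : Nat). \(v : Eq Nat (succ (succ zero)) y). Nat) (succ (elimNat (\(a : Nat). Nat) (succ zero) (\(f : Nat). \(ρ : Nat). ρ) (succ zero))) (succ (succ zero)) (refl Nat (succ (succ zero)))
  ~> succ (elimNat (\(ν : Nat). Nat) (succ zero) (\(u : Nat). \(σ : Nat). σ) (succ zero))
  ~> succ ((\(ν : Nat). \(u : Nat). u) zero (elimNat (\(σ : Nat). Nat) (succ zero) (\(y : Nat). \(v : Nat). v) zero))
  ~> succ ((\(ν : Nat). ν) (elimNat (\(u : Nat). Nat) (succ zero) (\(σ : Nat). \(y : Nat). y) zero))
  ~> succ (elimNat (\(ν : Nat). Nat) (succ zero) (\(u : Nat). \(σ : Nat). σ) zero)
  ~> succ (succ zero)
the term's type:
  Nat


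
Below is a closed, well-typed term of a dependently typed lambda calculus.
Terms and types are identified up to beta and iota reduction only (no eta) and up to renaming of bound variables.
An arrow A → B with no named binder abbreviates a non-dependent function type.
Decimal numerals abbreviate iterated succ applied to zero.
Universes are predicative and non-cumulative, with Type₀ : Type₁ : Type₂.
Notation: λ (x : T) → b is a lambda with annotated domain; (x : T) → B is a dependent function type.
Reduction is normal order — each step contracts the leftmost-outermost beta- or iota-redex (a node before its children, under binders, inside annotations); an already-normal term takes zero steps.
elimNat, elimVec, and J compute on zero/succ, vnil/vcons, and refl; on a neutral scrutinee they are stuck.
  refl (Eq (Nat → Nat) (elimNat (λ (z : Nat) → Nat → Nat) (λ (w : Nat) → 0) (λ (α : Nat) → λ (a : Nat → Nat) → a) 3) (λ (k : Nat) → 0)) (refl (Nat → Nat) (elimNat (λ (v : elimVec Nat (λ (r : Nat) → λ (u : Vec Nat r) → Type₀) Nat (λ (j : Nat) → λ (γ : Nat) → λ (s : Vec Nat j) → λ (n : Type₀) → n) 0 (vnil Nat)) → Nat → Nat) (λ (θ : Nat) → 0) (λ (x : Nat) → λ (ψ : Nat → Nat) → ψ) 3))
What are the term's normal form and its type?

resulting normal form:
  refl (Eq (Nat → Nat) (λ (z : Nat) → 0) (λ (w : Nat) → 0)) (refl (Nat → Nat) (λ (α : Nat) → 0))
inferred type:
  Eq (Eq (Nat → Nat) (λ (z : Nat) → 0) (λ (w : Nat) → 0)) (refl (Nat → Nat) (λ (α : Nat) → 0)) (refl (Nat → Nat) (λ (a : Nat) → 0))


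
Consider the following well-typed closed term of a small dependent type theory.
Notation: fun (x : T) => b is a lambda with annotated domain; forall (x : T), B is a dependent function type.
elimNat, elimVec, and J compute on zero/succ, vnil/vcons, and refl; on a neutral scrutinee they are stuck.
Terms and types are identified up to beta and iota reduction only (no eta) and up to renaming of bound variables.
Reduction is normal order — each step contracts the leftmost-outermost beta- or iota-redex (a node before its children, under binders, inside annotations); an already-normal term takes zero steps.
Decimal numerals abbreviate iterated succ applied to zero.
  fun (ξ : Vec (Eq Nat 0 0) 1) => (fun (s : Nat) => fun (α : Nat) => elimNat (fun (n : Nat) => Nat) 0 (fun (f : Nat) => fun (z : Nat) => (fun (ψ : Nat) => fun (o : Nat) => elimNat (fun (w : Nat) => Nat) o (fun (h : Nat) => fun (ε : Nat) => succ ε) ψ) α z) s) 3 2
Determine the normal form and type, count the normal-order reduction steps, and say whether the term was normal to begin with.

resulting normal form:
  fun (ξ : Vec (Eq Nat 0 0) 1) => 6
type:
  forall (ξ : Vec (Eq Nat 0 0) 1), Nat
steps to reach normal form (normal order): 39
already normal: no
first contracted redex: a beta-redex


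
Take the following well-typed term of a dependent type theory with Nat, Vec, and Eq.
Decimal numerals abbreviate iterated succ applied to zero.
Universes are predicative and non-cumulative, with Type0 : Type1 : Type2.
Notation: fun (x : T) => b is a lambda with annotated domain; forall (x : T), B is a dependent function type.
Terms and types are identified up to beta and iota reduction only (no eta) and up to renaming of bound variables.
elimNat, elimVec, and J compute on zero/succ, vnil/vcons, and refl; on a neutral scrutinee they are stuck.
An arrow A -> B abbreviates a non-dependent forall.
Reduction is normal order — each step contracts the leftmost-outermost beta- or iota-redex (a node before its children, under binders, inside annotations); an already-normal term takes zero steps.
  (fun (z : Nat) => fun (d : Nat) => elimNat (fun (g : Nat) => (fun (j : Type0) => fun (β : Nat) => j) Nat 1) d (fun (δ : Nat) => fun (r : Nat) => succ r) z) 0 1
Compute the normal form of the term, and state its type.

reduced normal form:
  1
the term's type:
  Nat
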